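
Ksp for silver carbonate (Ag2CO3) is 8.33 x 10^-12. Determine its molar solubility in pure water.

Ag2CO3(s) ⇌ 2 Ag^+(aq) + CO3^2-(aq)
Ksp = [Ag^+]^2[CO3^2-]
If s mol/L of Ag2CO3 dissolves, [Ag^+] = 2s and [CO3^2-] = s.
So Ksp = (2s)^2 × s = 4s^3
Solving, s = (8.33 x 10^-12/4)^(1/3) = 1.28 × 10^-4 M

s ≈ 1.28 × 10^-4 M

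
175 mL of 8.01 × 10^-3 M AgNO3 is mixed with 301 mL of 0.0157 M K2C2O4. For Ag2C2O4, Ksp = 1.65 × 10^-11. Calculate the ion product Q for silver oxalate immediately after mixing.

8.61 × 10^-8

Total volume = 175 + 301 = 476 mL.
[Ag^+] = 8.01 x 10^-3 × (175/476) = 2.945 × 10^-3 M
[C2O4^2-] = 1.57 × 10^-2 × (301/476) = 9.928 × 10^-3 M
Ag2C2O4(s) ⇌ 2 Ag^+(aq) + C2O4^2-(aq), so Q = [Ag^+]^2[C2O4^2-]
Q = (2.945 × 10^-3)^2(9.928 x 10^-3) = 8.61 × 10^-8
Q > Ksp, so Ag2C2O4 will precipitate.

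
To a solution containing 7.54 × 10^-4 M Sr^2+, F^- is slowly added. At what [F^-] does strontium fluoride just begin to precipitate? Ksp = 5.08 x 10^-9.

[F^-] = 2.60 × 10^-3 M

SrF2(s) ⇌ Sr^2+ + 2 F^-
Ksp = [Sr^2+][F^-]^2
Precipitation begins when Q = Ksp. With [Sr^2+] = 7.54 × 10^-4 M:
5.08 x 10^-9 = (7.54 × 10^-4) × [F^-]^2
[F^-] = (5.08 x 10^-9 / 7.54 × 10^-4)^(1/2) = 2.60 × 10^-3 M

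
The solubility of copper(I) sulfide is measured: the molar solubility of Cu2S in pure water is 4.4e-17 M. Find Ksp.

Ksp ≈ 3.4 x 10^-49

Cu2S(s) <=> 2 Cu^+(aq) + S^2-(aq)
If s mol/L of Cu2S dissolves, [Cu^+] = 2s and [S^2-] = s.
Ksp = [Cu^+]^2[S^2-]
Ksp = (2s)^2s = 4s^3
Ksp = 4 × (4.4 x 10^-17)^3 = 3.4 × 10^-49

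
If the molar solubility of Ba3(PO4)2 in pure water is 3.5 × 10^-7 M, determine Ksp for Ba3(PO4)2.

Ba3(PO4)2(s) ⇌ 3 Ba^2+ + 2 PO4^3-
If s mol/L of Ba3(PO4)2 dissolves, [Ba^2+] = 3s and [PO4^3-] = 2s.
Ksp = [Ba^2+]^3[PO4^3-]^2
So Ksp = (3s)^3 × (2s)^2 = 108s^5
With s = 3.5 × 10^-7: Ksp = 5.7 × 10^-31

Ksp ≈ 5.7 x 10^-31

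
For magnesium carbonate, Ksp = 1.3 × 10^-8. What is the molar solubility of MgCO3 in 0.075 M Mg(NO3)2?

s = 1.7 × 10^-7 M

MgCO3(s) <=> Mg^2+ + CO3^2-
Ksp = [Mg^2+][CO3^2-]
Let s be the molar solubility in this solution. [Mg^2+] = 0.075 + s ≈ 0.075, [CO3^2-] = s (common-ion effect: Mg^2+ is already 0.075 M).
Ksp ≈ 0.075 × s
s = 1.7 × 10^-7 M
Check: s = 1.7 × 10^-7 ≪ 0.075, so the approximation is valid.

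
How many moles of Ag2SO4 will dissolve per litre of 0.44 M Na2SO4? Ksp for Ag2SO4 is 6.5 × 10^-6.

s ≈ 1.9 × 10^-3 M

Ag2SO4(s) ⇌ 2 Ag^+(aq) + SO4^2-(aq)
Ksp = [Ag^+]^2[SO4^2-]
Let s = moles of Ag2SO4 that dissolve per litre. [Ag^+] = 2s, [SO4^2-] = 0.44 + s ≈ 0.44 (since SO4^2- from Na2SO4 dominates).
Ksp ≈ (2s)^2 × 0.44
s = 1.9 x 10^-3 M
Check: s = 1.9 × 10^-3 ≪ 0.44, so the approximation is valid.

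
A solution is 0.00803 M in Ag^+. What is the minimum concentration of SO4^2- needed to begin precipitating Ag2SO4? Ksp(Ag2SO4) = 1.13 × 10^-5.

Ag2SO4(s) ⇌ 2 Ag^+ + SO4^2-
Ksp = [Ag^+]^2[SO4^2-]
Precipitation begins when Q = Ksp. With [Ag^+] = 0.00803 M:
1.13 × 10^-5 = (0.00803)^2 × [SO4^2-]
[SO4^2-] = (1.13 × 10^-5 / 6.448 × 10^-5) = 1.75 x 10^-1 M

[SO4^2-] = 0.175 M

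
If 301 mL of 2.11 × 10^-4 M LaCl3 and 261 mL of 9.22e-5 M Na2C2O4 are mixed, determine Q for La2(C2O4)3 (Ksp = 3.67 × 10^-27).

Total volume = 301 + 261 = 562 mL.
[La^3+] = 2.11 x 10^-4 × (301/562) = 1.130 × 10^-4 M
[C2O4^2-] = 9.22 × 10^-5 × (261/562) = 4.282 × 10^-5 M
La2(C2O4)3(s) ⇌ 2 La^3+ + 3 C2O4^2-, so Q = [La^3+]^2[C2O4^2-]^3
Q = (1.130 × 10^-4)^2(4.282 × 10^-5)^3 = 1.00 x 10^-21
Q > Ksp, so La2(C2O4)3 will precipitate.

1.00 × 10^-21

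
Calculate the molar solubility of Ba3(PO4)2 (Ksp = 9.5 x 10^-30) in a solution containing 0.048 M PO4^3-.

Ba3(PO4)2(s) <=> 3 Ba^2+(aq) + 2 PO4^3-(aq)
Ksp = [Ba^2+]^3[PO4^3-]^2
If s mol/L dissolves here, [Ba^2+] = 3s, [PO4^3-] = 0.048 + 2s ≈ 0.048 (common-ion effect: PO4^3- is already 0.048 M).
Ksp ≈ (3s)^3 × (0.048)^2
s = 5.3 × 10^-10 M
Check: 2s = 1.1 × 10^-9 ≪ 0.048, so the approximation is valid.

s ≈ 5.3 × 10^-10 M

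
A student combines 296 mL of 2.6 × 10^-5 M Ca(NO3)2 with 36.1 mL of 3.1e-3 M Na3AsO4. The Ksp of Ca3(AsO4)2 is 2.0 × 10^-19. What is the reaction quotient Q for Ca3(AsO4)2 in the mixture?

Total volume = 296 + 36.1 = 332.1 mL.
[Ca^2+] = 2.6 x 10^-5 × (296/332.1) = 2.32 × 10^-5 M
[AsO4^3-] = 3.1 x 10^-3 × (36.1/332.1) = 3.37 × 10^-4 M
Ca3(AsO4)2(s) ⇌ 3 Ca^2+(aq) + 2 AsO4^3-(aq), so Q = [Ca^2+]^3[AsO4^3-]^2
Q = (2.32 x 10^-5)^3(3.37 × 10^-4)^2 = 1.4 × 10^-21
Q < Ksp, so no precipitate of Ca3(AsO4)2 forms.

1.4e-21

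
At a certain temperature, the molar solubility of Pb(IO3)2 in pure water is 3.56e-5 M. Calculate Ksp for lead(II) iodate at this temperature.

1.80e-13

Pb(IO3)2(s) ⇌ Pb^2+ + 2 IO3^-
If s mol/L of Pb(IO3)2 dissolves, [Pb^2+] = s and [IO3^-] = 2s.
Ksp = [Pb^2+][IO3^-]^2
Substituting: Ksp = s(2s)^2 = 4s^3
Ksp = 4 × (3.56 × 10^-5)^3 = 1.80 x 10^-13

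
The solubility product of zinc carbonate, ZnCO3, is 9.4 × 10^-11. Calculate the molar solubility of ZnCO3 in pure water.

s = 9.7 x 10^-6 M

ZnCO3(s) ⇌ Zn^2+ + CO3^2-
Ksp = [Zn^2+][CO3^2-]
If s mol/L of ZnCO3 dissolves, [Zn^2+] = s and [CO3^2-] = s.
Ksp = (s)(s) = s^2
s = (9.4 × 10^-11)^(1/2) = 9.7 x 10^-6 M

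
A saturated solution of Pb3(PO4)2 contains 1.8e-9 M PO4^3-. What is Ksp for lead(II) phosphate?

Pb3(PO4)2(s) ⇌ 3 Pb^2+(aq) + 2 PO4^3-(aq)
Stoichiometry gives [Pb^2+] = (3/2)[PO4^3-] = 2.70 × 10^-9 M.
Ksp = [Pb^2+]^3[PO4^3-]^2
Ksp = (2.70 x 10^-9)^3 × (1.8 × 10^-9)^2 = 6.4 × 10^-44

Ksp ≈ 6.4 × 10^-44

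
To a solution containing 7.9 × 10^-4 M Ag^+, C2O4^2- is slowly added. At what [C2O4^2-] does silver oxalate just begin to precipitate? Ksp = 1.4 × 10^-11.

Ag2C2O4(s) ⇌ 2 Ag^+ + C2O4^2-
Ksp = [Ag^+]^2[C2O4^2-]
Precipitation begins when Q = Ksp. With [Ag^+] = 7.9 × 10^-4 M:
1.4 × 10^-11 = (7.9 × 10^-4)^2 × [C2O4^2-]
[C2O4^2-] = (1.4 × 10^-11 / 6.24 x 10^-7) = 2.2 x 10^-5 M

[C2O4^2-] ≈ 2.2 x 10^-5 M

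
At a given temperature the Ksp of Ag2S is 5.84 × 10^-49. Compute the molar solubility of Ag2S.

Ag2S(s) <=> 2 Ag^+(aq) + S^2-(aq)
Ksp = [Ag^+]^2[S^2-]
With molar solubility s: [Ag^+] = 2s, [S^2-] = s.
Ksp = (2s)^2s = 4s^3
s = (5.84 × 10^-49 / 4)^(1/3) = 5.27 × 10^-17 M

s = 5.27 × 10^-17 M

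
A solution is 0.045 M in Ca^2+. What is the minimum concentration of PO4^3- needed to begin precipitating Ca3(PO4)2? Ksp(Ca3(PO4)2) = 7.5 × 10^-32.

Ca3(PO4)2(s) <=> 3 Ca^2+ + 2 PO4^3-
Ksp = [Ca^2+]^3[PO4^3-]^2
Precipitation begins when Q = Ksp. With [Ca^2+] = 0.045 M:
7.5 × 10^-32 = (0.045)^3 × [PO4^3-]^2
[PO4^3-] = (7.5 × 10^-32 / 9.11 × 10^-5)^(1/2) = 2.9 × 10^-14 M

[PO4^3-] ≈ 2.9 × 10^-14 M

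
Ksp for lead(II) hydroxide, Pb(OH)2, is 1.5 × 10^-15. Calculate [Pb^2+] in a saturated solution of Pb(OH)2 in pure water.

Pb(OH)2(s) <=> Pb^2+(aq) + 2 OH^-(aq)
Ksp = [Pb^2+][OH^-]^2
For each mole of Pb(OH)2 that dissolves: [Pb^2+] = s, [OH^-] = 2s.
Ksp = s(2s)^2 = 4s^3
Solving, s = (1.5 × 10^-15/4)^(1/3) = 7.21 x 10^-6 M
[Pb^2+] = s = 7.2 x 10^-6 M

[Pb^2+] ≈ 7.2e-6 M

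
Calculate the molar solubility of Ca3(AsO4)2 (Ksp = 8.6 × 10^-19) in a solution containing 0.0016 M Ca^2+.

Ca3(AsO4)2(s) ⇌ 3 Ca^2+(aq) + 2 AsO4^3-(aq)
Ksp = [Ca^2+]^3[AsO4^3-]^2
Let s be the molar solubility in this solution. [Ca^2+] = 0.0016 + 3s ≈ 0.0016, [AsO4^3-] = 2s (common-ion effect: Ca^2+ is already 0.0016 M).
Ksp ≈ (0.0016)^3 × (2s)^2
s = 7.2 x 10^-6 M
Check: 3s = 2.2 × 10^-5 ≪ 0.0016, so the approximation is valid.

7.2 x 10^-6 M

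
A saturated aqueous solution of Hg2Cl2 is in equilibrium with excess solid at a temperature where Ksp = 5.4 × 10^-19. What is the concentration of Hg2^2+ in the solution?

Hg2Cl2(s) ⇌ Hg2^2+ + 2 Cl^-
Ksp = [Hg2^2+][Cl^-]^2
With molar solubility s: [Hg2^2+] = s, [Cl^-] = 2s.
So Ksp = s × (2s)^2 = 4s^3
s = (5.4 × 10^-19 / 4)^(1/3) = 5.13 x 10^-7 M
[Hg2^2+] = s = 5.1 x 10^-7 M

5.1 x 10^-7 M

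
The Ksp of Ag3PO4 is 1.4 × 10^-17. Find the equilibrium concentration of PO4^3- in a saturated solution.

Ag3PO4(s) ⇌ 3 Ag^+ + PO4^3-
Ksp = [Ag^+]^3[PO4^3-]
Let s = molar solubility. Then [Ag^+] = 3s and [PO4^3-] = s.
So Ksp = (3s)^3 × s = 27s^4
s = (1.4 × 10^-17 / 27)^(1/4) = 2.68 x 10^-5 M
[PO4^3-] = s = 2.7 x 10^-5 M

2.7 x 10^-5 M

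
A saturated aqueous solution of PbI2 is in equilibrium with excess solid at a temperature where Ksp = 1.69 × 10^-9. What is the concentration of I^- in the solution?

PbI2(s) ⇌ Pb^2+ + 2 I^-
Ksp = [Pb^2+][I^-]^2
With molar solubility s: [Pb^2+] = s, [I^-] = 2s.
Ksp = s(2s)^2 = 4s^3
s^3 = 1.69 × 10^-9 / 4, so s = 7.504 x 10^-4 M
[I^-] = 2s = 1.50 × 10^-3 M

[I^-] = 1.50e-3 M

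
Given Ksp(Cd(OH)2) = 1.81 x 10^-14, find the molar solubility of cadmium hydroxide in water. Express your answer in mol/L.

s = 1.65e-5 M

Cd(OH)2(s) ⇌ Cd^2+(aq) + 2 OH^-(aq)
Ksp = [Cd^2+][OH^-]^2
With molar solubility s: [Cd^2+] = s, [OH^-] = 2s.
So Ksp = s × (2s)^2 = 4s^3
s = (1.81 x 10^-14 / 4)^(1/3) = 1.65 x 10^-5 M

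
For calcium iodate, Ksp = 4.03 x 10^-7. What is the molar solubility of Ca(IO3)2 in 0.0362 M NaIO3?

s = 3.08 × 10^-4 M

Ca(IO3)2(s) <=> Ca^2+ + 2 IO3^-
Ksp = [Ca^2+][IO3^-]^2
If s mol/L dissolves here, [Ca^2+] = s, [IO3^-] = 0.0362 + 2s ≈ 0.0362 (common-ion effect: IO3^- is already 0.0362 M).
Ksp ≈ s × (0.0362)^2
s = 3.08 × 10^-4 M
Check: 2s = 6.2 x 10^-4 ≪ 0.0362, so the approximation is valid.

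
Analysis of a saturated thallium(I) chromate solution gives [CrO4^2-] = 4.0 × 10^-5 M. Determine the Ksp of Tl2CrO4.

Ksp ≈ 2.6e-13

Tl2CrO4(s) <=> 2 Tl^+ + CrO4^2-
Stoichiometry gives [Tl^+] = (2/1)[CrO4^2-] = 8.00 × 10^-5 M.
Ksp = [Tl^+]^2[CrO4^2-]
Ksp = (8.00 × 10^-5)^2 × 4.0 x 10^-5 = 2.6 × 10^-13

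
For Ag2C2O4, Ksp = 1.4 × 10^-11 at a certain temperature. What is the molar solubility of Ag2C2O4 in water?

s ≈ 1.5 × 10^-4 M

Ag2C2O4(s) ⇌ 2 Ag^+ + C2O4^2-
Ksp = [Ag^+]^2[C2O4^2-]
If s mol/L of Ag2C2O4 dissolves, [Ag^+] = 2s and [C2O4^2-] = s.
Substituting: Ksp = (2s)^2s = 4s^3
s^3 = 1.4 × 10^-11 / 4, so s = 1.5 × 10^-4 M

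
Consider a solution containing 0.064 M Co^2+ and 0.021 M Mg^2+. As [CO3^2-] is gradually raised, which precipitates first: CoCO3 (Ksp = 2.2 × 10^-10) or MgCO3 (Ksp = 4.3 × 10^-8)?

Each salt begins to precipitate when Q = Ksp, i.e. when [CO3^2-] reaches its threshold.
For CoCO3: 2.2 × 10^-10 = 0.064 × [CO3^2-]  ⇒  [CO3^2-] = 3.4 x 10^-9 M.
For MgCO3: 4.3 × 10^-8 = 0.021 × [CO3^2-]  ⇒  [CO3^2-] = 2.0 × 10^-6 M.
The salt with the lower threshold [CO3^2-] precipitates first: CoCO3.

CoCO3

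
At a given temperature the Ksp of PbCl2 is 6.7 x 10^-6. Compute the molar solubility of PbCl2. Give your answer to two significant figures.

PbCl2(s) <=> Pb^2+ + 2 Cl^-
Ksp = [Pb^2+][Cl^-]^2
With molar solubility s: [Pb^2+] = s, [Cl^-] = 2s.
Ksp = s(2s)^2 = 4s^3
s = (6.7 x 10^-6 / 4)^(1/3) = 1.2 x 10^-2 M

1.2 × 10^-2 M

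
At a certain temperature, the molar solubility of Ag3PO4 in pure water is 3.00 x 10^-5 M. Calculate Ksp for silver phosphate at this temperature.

Ag3PO4(s) ⇌ 3 Ag^+(aq) + PO4^3-(aq)
Let s = molar solubility. Then [Ag^+] = 3s and [PO4^3-] = s.
Ksp = [Ag^+]^3[PO4^3-]
So Ksp = (3s)^3 × s = 27s^4
With s = 3.00 × 10^-5: Ksp = 2.19 x 10^-17

Ksp ≈ 2.19 x 10^-17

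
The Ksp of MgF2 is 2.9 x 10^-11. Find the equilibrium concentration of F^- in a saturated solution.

MgF2(s) ⇌ Mg^2+ + 2 F^-
Ksp = [Mg^2+][F^-]^2
If s mol/L of MgF2 dissolves, [Mg^2+] = s and [F^-] = 2s.
Substituting: Ksp = s(2s)^2 = 4s^3
s^3 = 2.9 x 10^-11 / 4, so s = 1.94 x 10^-4 M
[F^-] = 2s = 3.9 x 10^-4 M

[F^-] ≈ 3.9 × 10^-4 M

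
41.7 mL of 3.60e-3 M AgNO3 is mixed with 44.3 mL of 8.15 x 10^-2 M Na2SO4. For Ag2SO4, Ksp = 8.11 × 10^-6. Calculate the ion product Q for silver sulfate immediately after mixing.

Q = 1.28e-7

Total volume = 41.7 + 44.3 = 86 mL.
[Ag^+] = 3.60 × 10^-3 × (41.7/86) = 1.746 × 10^-3 M
[SO4^2-] = 8.15 × 10^-2 × (44.3/86) = 4.198 × 10^-2 M
Ag2SO4(s) <=> 2 Ag^+ + SO4^2-, so Q = [Ag^+]^2[SO4^2-]
Q = (1.746 × 10^-3)^2(4.198 x 10^-2) = 1.28 x 10^-7
Q < Ksp, so no precipitate of Ag2SO4 forms.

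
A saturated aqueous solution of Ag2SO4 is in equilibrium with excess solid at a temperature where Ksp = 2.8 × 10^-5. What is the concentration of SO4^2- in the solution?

Ag2SO4(s) ⇌ 2 Ag^+ + SO4^2-
Ksp = [Ag^+]^2[SO4^2-]
Let s = molar solubility. Then [Ag^+] = 2s and [SO4^2-] = s.
So Ksp = (2s)^2 × s = 4s^3
Solving, s = (2.8 × 10^-5/4)^(1/3) = 1.91 × 10^-2 M
[SO4^2-] = s = 1.9 × 10^-2 M

0.019 M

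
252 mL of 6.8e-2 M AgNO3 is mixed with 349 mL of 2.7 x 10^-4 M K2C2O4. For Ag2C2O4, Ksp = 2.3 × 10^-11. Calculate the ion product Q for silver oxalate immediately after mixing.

Total volume = 252 + 349 = 601 mL.
[Ag^+] = 6.8 x 10^-2 × (252/601) = 2.85 × 10^-2 M
[C2O4^2-] = 2.7 x 10^-4 × (349/601) = 1.57 × 10^-4 M
Ag2C2O4(s) ⇌ 2 Ag^+ + C2O4^2-, so Q = [Ag^+]^2[C2O4^2-]
Q = (2.85 × 10^-2)^2(1.57 x 10^-4) = 1.3 × 10^-7
Q > Ksp, so Ag2C2O4 will precipitate.

Q ≈ 1.3 x 10^-7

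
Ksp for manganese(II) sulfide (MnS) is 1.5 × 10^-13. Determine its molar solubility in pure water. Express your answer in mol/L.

s = 3.9 × 10^-7 M

MnS(s) ⇌ Mn^2+(aq) + S^2-(aq)
Ksp = [Mn^2+][S^2-]
With molar solubility s: [Mn^2+] = s, [S^2-] = s.
Ksp = s × s = s^2
s = √(1.5 × 10^-13) = 3.9 x 10^-7 M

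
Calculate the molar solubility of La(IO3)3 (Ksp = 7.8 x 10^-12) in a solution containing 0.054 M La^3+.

La(IO3)3(s) <=> La^3+(aq) + 3 IO3^-(aq)
Ksp = [La^3+][IO3^-]^3
If s mol/L dissolves here, [La^3+] = 0.054 + s ≈ 0.054, [IO3^-] = 3s (since the La^3+ already present dominates).
Ksp ≈ 0.054 × (3s)^3
s = 1.7 × 10^-4 M
Check: s = 1.7 x 10^-4 ≪ 0.054, so the approximation is valid.

s = 1.7 × 10^-4 M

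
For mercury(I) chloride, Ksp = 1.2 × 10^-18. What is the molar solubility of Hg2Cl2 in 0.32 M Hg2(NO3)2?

Hg2Cl2(s) <=> Hg2^2+ + 2 Cl^-
Ksp = [Hg2^2+][Cl^-]^2
If s mol/L dissolves here, [Hg2^2+] = 0.32 + s ≈ 0.32, [Cl^-] = 2s (since Hg2^2+ from Hg2(NO3)2 dominates).
Ksp ≈ 0.32 × (2s)^2
s = 9.7 × 10^-10 M
Check: s = 9.7 × 10^-10 ≪ 0.32, so the approximation is valid.

s ≈ 9.7 × 10^-10 M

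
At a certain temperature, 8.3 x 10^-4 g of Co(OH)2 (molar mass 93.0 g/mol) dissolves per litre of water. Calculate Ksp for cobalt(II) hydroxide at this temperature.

Molar solubility s = (8.3 x 10^-4 g/L) / (93.0 g/mol) = 8.92 × 10^-6 M.
Co(OH)2(s) ⇌ Co^2+ + 2 OH^-
For each mole of Co(OH)2 that dissolves: [Co^2+] = s, [OH^-] = 2s.
Ksp = [Co^2+][OH^-]^2
So Ksp = s × (2s)^2 = 4s^3
Ksp = 4 × (8.92 × 10^-6)^3 = 2.8 x 10^-15

2.8 × 10^-15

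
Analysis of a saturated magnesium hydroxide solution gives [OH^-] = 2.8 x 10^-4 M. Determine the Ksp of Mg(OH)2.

Mg(OH)2(s) ⇌ Mg^2+ + 2 OH^-
Stoichiometry gives [Mg^2+] = (1/2)[OH^-] = 1.40 × 10^-4 M.
Ksp = [Mg^2+][OH^-]^2
Ksp = 1.40 x 10^-4 × (2.8 × 10^-4)^2 = 1.1 × 10^-11

Ksp ≈ 1.1 x 10^-11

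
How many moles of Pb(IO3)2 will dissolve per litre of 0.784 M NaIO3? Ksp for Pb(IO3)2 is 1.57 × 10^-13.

s = 2.55 x 10^-13 M

Pb(IO3)2(s) ⇌ Pb^2+ + 2 IO3^-
Ksp = [Pb^2+][IO3^-]^2
Let s = moles of Pb(IO3)2 that dissolve per litre. [Pb^2+] = s, [IO3^-] = 0.784 + 2s ≈ 0.784 (common-ion effect: IO3^- is already 0.784 M).
Ksp ≈ s × (0.784)^2
s = 2.55 × 10^-13 M
Check: 2s = 5.1 x 10^-13 ≪ 0.784, so the approximation is valid.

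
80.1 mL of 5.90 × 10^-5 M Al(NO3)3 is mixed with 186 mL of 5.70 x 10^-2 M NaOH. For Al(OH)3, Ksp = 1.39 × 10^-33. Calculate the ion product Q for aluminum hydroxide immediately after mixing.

Total volume = 80.1 + 186 = 266.1 mL.
[Al^3+] = 5.90 × 10^-5 × (80.1/266.1) = 1.776 × 10^-5 M
[OH^-] = 5.70 × 10^-2 × (186/266.1) = 3.984 x 10^-2 M
Al(OH)3(s) ⇌ Al^3+ + 3 OH^-, so Q = [Al^3+][OH^-]^3
Q = (1.776 × 10^-5)(3.984 × 10^-2)^3 = 1.12 × 10^-9
Q > Ksp, so Al(OH)3 will precipitate.

1.12e-9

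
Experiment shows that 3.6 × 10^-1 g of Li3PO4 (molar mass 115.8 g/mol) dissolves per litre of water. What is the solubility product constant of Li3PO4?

Molar solubility s = (3.6 × 10^-1 g/L) / (115.8 g/mol) = 3.11 x 10^-3 M.
Li3PO4(s) ⇌ 3 Li^+(aq) + PO4^3-(aq)
If s mol/L of Li3PO4 dissolves, [Li^+] = 3s and [PO4^3-] = s.
Ksp = [Li^+]^3[PO4^3-]
Ksp = (3s)^3s = 27s^4
With s = 3.11 x 10^-3: Ksp = 2.5 × 10^-9

Ksp ≈ 2.5e-9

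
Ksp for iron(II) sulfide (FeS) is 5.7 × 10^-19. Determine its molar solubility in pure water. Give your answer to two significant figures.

FeS(s) ⇌ Fe^2+ + S^2-
Ksp = [Fe^2+][S^2-]
If s mol/L of FeS dissolves, [Fe^2+] = s and [S^2-] = s.
Ksp = (s)(s) = s^2
s = √(5.7 × 10^-19) = 7.5 × 10^-10 M

s = 7.5e-10 M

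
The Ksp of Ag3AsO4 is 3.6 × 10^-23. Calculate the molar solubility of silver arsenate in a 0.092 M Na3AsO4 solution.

2.4 x 10^-8 M

Ag3AsO4(s) <=> 3 Ag^+ + AsO4^3-
Ksp = [Ag^+]^3[AsO4^3-]
Let s be the molar solubility in this solution. [Ag^+] = 3s, [AsO4^3-] = 0.092 + s ≈ 0.092 (common-ion effect: AsO4^3- is already 0.092 M).
Ksp ≈ (3s)^3 × 0.092
s = 2.4 × 10^-8 M
Check: s = 2.4 x 10^-8 ≪ 0.092, so the approximation is valid.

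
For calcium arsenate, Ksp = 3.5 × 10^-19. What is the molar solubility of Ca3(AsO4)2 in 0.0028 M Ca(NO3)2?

Ca3(AsO4)2(s) <=> 3 Ca^2+(aq) + 2 AsO4^3-(aq)
Ksp = [Ca^2+]^3[AsO4^3-]^2
If s mol/L dissolves here, [Ca^2+] = 0.0028 + 3s ≈ 0.0028, [AsO4^3-] = 2s (common-ion effect: Ca^2+ is already 0.0028 M).
Ksp ≈ (0.0028)^3 × (2s)^2
s = 2.0 x 10^-6 M
Check: 3s = 6.0 x 10^-6 ≪ 0.0028, so the approximation is valid.

s = 2.0 × 10^-6 M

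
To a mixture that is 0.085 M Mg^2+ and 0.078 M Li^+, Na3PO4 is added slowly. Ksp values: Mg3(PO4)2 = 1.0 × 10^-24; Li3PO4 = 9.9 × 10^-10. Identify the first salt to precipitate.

Mg3(PO4)2

Each salt begins to precipitate when Q = Ksp, i.e. when [PO4^3-] reaches its threshold.
For Mg3(PO4)2: 1.0 × 10^-24 = (0.085)^3 × [PO4^3-]^2  ⇒  [PO4^3-] = 4.0 × 10^-11 M.
For Li3PO4: 9.9 × 10^-10 = (0.078)^3 × [PO4^3-]  ⇒  [PO4^3-] = 2.1 × 10^-6 M.
The salt with the lower threshold [PO4^3-] precipitates first: Mg3(PO4)2.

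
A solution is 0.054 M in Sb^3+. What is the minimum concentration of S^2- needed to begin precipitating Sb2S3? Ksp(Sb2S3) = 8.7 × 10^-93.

1.4 x 10^-30 M

Sb2S3(s) <=> 2 Sb^3+ + 3 S^2-
Ksp = [Sb^3+]^2[S^2-]^3
Precipitation begins when Q = Ksp. With [Sb^3+] = 0.054 M:
8.7 × 10^-93 = (0.054)^2 × [S^2-]^3
[S^2-] = (8.7 × 10^-93 / 2.92 × 10^-3)^(1/3) = 1.4 × 10^-30 M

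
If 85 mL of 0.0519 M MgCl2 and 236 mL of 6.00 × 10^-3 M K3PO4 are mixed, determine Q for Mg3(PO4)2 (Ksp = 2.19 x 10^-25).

5.05 x 10^-11

Total volume = 85 + 236 = 321 mL.
[Mg^2+] = 5.19 × 10^-2 × (85/321) = 1.374 × 10^-2 M
[PO4^3-] = 6.00 × 10^-3 × (236/321) = 4.411 × 10^-3 M
Mg3(PO4)2(s) <=> 3 Mg^2+ + 2 PO4^3-, so Q = [Mg^2+]^3[PO4^3-]^2
Q = (1.374 x 10^-2)^3(4.411 × 10^-3)^2 = 5.05 × 10^-11
Q > Ksp, so Mg3(PO4)2 will precipitate.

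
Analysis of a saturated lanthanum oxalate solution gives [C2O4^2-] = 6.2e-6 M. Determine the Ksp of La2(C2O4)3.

Ksp ≈ 4.1 × 10^-27

La2(C2O4)3(s) <=> 2 La^3+ + 3 C2O4^2-
Stoichiometry gives [La^3+] = (2/3)[C2O4^2-] = 4.13 × 10^-6 M.
Ksp = [La^3+]^2[C2O4^2-]^3
Ksp = (4.13 x 10^-6)^2 × (6.2 × 10^-6)^3 = 4.1 x 10^-27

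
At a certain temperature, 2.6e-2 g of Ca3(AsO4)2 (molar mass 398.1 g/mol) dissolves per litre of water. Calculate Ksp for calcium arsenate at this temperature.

Ksp ≈ 1.3e-19

Molar solubility s = (2.6 x 10^-2 g/L) / (398.1 g/mol) = 6.53 × 10^-5 M.
Ca3(AsO4)2(s) <=> 3 Ca^2+(aq) + 2 AsO4^3-(aq)
For each mole of Ca3(AsO4)2 that dissolves: [Ca^2+] = 3s, [AsO4^3-] = 2s.
Ksp = [Ca^2+]^3[AsO4^3-]^2
Substituting: Ksp = (3s)^3(2s)^2 = 108s^5
With s = 6.53 x 10^-5: Ksp = 1.3 × 10^-19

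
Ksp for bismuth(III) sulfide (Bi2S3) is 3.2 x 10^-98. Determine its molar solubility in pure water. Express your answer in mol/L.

Bi2S3(s) ⇌ 2 Bi^3+(aq) + 3 S^2-(aq)
Ksp = [Bi^3+]^2[S^2-]^3
For each mole of Bi2S3 that dissolves: [Bi^3+] = 2s, [S^2-] = 3s.
Substituting: Ksp = (2s)^2(3s)^3 = 108s^5
s = (3.2 x 10^-98 / 108)^(1/5) = 1.2 x 10^-20 M

s = 1.2 × 10^-20 M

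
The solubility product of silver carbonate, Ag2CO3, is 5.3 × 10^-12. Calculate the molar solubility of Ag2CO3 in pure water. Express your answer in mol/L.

Ag2CO3(s) ⇌ 2 Ag^+(aq) + CO3^2-(aq)
Ksp = [Ag^+]^2[CO3^2-]
Let s = molar solubility. Then [Ag^+] = 2s and [CO3^2-] = s.
Substituting: Ksp = (2s)^2s = 4s^3
Solving, s = (5.3 × 10^-12/4)^(1/3) = 1.1 × 10^-4 M

1.1e-4 M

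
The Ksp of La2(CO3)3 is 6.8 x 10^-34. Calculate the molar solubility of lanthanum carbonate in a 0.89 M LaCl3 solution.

La2(CO3)3(s) ⇌ 2 La^3+(aq) + 3 CO3^2-(aq)
Ksp = [La^3+]^2[CO3^2-]^3
Let s = moles of La2(CO3)3 that dissolve per litre. [La^3+] = 0.89 + 2s ≈ 0.89, [CO3^2-] = 3s (common-ion effect: La^3+ is already 0.89 M).
Ksp ≈ (0.89)^2 × (3s)^3
s = 3.2 × 10^-12 M
Check: 2s = 6.3 × 10^-12 ≪ 0.89, so the approximation is valid.

s ≈ 3.2 × 10^-12 M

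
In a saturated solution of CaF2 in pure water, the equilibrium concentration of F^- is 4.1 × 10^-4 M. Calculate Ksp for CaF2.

Ksp = 3.4 × 10^-11

CaF2(s) ⇌ Ca^2+ + 2 F^-
Stoichiometry gives [Ca^2+] = (1/2)[F^-] = 2.05 x 10^-4 M.
Ksp = [Ca^2+][F^-]^2
Ksp = 2.05 × 10^-4 × (4.1 × 10^-4)^2 = 3.4 x 10^-11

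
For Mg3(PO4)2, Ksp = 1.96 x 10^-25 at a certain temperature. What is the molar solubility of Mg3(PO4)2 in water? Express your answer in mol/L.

4.49 x 10^-6 M

Mg3(PO4)2(s) <=> 3 Mg^2+(aq) + 2 PO4^3-(aq)
Ksp = [Mg^2+]^3[PO4^3-]^2
With molar solubility s: [Mg^2+] = 3s, [PO4^3-] = 2s.
Substituting: Ksp = (3s)^3(2s)^2 = 108s^5
Solving, s = (1.96 x 10^-25/108)^(1/5) = 4.49 × 10^-6 M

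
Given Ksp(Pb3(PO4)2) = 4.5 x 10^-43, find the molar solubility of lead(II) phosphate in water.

1.3 x 10^-9 M

Pb3(PO4)2(s) ⇌ 3 Pb^2+(aq) + 2 PO4^3-(aq)
Ksp = [Pb^2+]^3[PO4^3-]^2
For each mole of Pb3(PO4)2 that dissolves: [Pb^2+] = 3s, [PO4^3-] = 2s.
Ksp = (3s)^3(2s)^2 = 108s^5
s^5 = 4.5 x 10^-43 / 108, so s = 1.3 × 10^-9 M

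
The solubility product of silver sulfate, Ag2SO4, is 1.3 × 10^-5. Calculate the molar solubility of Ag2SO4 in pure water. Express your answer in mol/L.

Ag2SO4(s) ⇌ 2 Ag^+(aq) + SO4^2-(aq)
Ksp = [Ag^+]^2[SO4^2-]
For each mole of Ag2SO4 that dissolves: [Ag^+] = 2s, [SO4^2-] = s.
So Ksp = (2s)^2 × s = 4s^3
Solving, s = (1.3 × 10^-5/4)^(1/3) = 1.5 x 10^-2 M

s = 1.5e-2 M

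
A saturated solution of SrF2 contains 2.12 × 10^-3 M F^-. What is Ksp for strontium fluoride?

4.76e-9

SrF2(s) <=> Sr^2+(aq) + 2 F^-(aq)
Stoichiometry gives [Sr^2+] = (1/2)[F^-] = 1.060 x 10^-3 M.
Ksp = [Sr^2+][F^-]^2
Ksp = 1.060 x 10^-3 × (2.12 × 10^-3)^2 = 4.76 × 10^-9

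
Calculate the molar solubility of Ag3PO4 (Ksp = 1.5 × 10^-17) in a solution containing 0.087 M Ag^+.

2.3e-14 M

Ag3PO4(s) ⇌ 3 Ag^+ + PO4^3-
Ksp = [Ag^+]^3[PO4^3-]
Let s = moles of Ag3PO4 that dissolve per litre. [Ag^+] = 0.087 + 3s ≈ 0.087, [PO4^3-] = s (since the Ag^+ already present dominates).
Ksp ≈ (0.087)^3 × s
s = 2.3 × 10^-14 M
Check: 3s = 6.8 × 10^-14 ≪ 0.087, so the approximation is valid.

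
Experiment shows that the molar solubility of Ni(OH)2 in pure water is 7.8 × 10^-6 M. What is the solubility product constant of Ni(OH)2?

Ksp = 1.9 x 10^-15

Ni(OH)2(s) ⇌ Ni^2+(aq) + 2 OH^-(aq)
With molar solubility s: [Ni^2+] = s, [OH^-] = 2s.
Ksp = [Ni^2+][OH^-]^2
Ksp = s(2s)^2 = 4s^3
Ksp = 4 × (7.8 × 10^-6)^3 = 1.9 x 10^-15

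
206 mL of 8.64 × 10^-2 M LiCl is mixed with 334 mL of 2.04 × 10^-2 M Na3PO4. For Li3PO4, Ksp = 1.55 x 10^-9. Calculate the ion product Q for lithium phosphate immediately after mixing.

Total volume = 206 + 334 = 540 mL.
[Li^+] = 8.64 × 10^-2 × (206/540) = 3.296 × 10^-2 M
[PO4^3-] = 2.04 x 10^-2 × (334/540) = 1.262 × 10^-2 M
Li3PO4(s) ⇌ 3 Li^+ + PO4^3-, so Q = [Li^+]^3[PO4^3-]
Q = (3.296 × 10^-2)^3(1.262 x 10^-2) = 4.52 × 10^-7
Q > Ksp, so Li3PO4 will precipitate.

Q ≈ 4.52e-7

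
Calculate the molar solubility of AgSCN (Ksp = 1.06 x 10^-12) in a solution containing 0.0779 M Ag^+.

1.36 x 10^-11 M

AgSCN(s) ⇌ Ag^+ + SCN^-
Ksp = [Ag^+][SCN^-]
Let s be the molar solubility in this solution. [Ag^+] = 0.0779 + s ≈ 0.0779, [SCN^-] = s (Ksp is small, so little additional dissolves).
Ksp ≈ 0.0779 × s
s = 1.36 × 10^-11 M
Check: s = 1.4 × 10^-11 ≪ 0.0779, so the approximation is valid.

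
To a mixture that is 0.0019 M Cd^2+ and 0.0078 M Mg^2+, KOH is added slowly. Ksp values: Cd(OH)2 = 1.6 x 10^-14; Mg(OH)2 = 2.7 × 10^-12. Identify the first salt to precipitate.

Precipitation of each salt starts when its ion product equals its Ksp.
For Cd(OH)2: 1.6 x 10^-14 = 0.0019 × [OH^-]^2  ⇒  [OH^-] = 2.9 x 10^-6 M.
For Mg(OH)2: 2.7 × 10^-12 = 0.0078 × [OH^-]^2  ⇒  [OH^-] = 1.9 x 10^-5 M.
The salt with the lower threshold [OH^-] precipitates first: Cd(OH)2.

Cd(OH)2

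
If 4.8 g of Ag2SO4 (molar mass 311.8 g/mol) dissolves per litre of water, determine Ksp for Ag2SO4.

Ksp ≈ 1.5 x 10^-5

Molar solubility s = (4.8 g/L) / (311.8 g/mol) = 1.54 × 10^-2 M.
Ag2SO4(s) ⇌ 2 Ag^+ + SO4^2-
If s mol/L of Ag2SO4 dissolves, [Ag^+] = 2s and [SO4^2-] = s.
Ksp = [Ag^+]^2[SO4^2-]
Substituting: Ksp = (2s)^2s = 4s^3
Ksp = 4 × (1.54 × 10^-2)^3 = 1.5 x 10^-5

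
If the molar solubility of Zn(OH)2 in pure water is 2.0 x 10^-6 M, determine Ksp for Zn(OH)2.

Zn(OH)2(s) ⇌ Zn^2+(aq) + 2 OH^-(aq)
If s mol/L of Zn(OH)2 dissolves, [Zn^2+] = s and [OH^-] = 2s.
Ksp = [Zn^2+][OH^-]^2
Substituting: Ksp = s(2s)^2 = 4s^3
With s = 2.0 × 10^-6: Ksp = 3.2 × 10^-17

3.2e-17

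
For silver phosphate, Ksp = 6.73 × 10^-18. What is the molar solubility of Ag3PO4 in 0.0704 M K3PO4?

1.52 x 10^-6 M

Ag3PO4(s) ⇌ 3 Ag^+ + PO4^3-
Ksp = [Ag^+]^3[PO4^3-]
If s mol/L dissolves here, [Ag^+] = 3s, [PO4^3-] = 0.0704 + s ≈ 0.0704 (Ksp is small, so little additional dissolves).
Ksp ≈ (3s)^3 × 0.0704
s = 1.52 × 10^-6 M
Check: s = 1.5 x 10^-6 ≪ 0.0704, so the approximation is valid.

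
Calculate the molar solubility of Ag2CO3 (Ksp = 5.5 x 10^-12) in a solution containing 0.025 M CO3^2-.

Ag2CO3(s) <=> 2 Ag^+(aq) + CO3^2-(aq)
Ksp = [Ag^+]^2[CO3^2-]
If s mol/L dissolves here, [Ag^+] = 2s, [CO3^2-] = 0.025 + s ≈ 0.025 (since the CO3^2- already present dominates).
Ksp ≈ (2s)^2 × 0.025
s = 7.4 x 10^-6 M
Check: s = 7.4 x 10^-6 ≪ 0.025, so the approximation is valid.

7.4 × 10^-6 M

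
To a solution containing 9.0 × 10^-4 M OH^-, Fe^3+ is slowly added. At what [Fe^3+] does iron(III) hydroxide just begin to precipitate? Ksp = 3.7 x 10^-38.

Fe(OH)3(s) <=> Fe^3+ + 3 OH^-
Ksp = [Fe^3+][OH^-]^3
Precipitation begins when Q = Ksp. With [OH^-] = 9.0 × 10^-4 M:
3.7 x 10^-38 = (9.0 × 10^-4)^3 × [Fe^3+]
[Fe^3+] = (3.7 x 10^-38 / 7.29 × 10^-10) = 5.1 x 10^-29 M

5.1e-29 M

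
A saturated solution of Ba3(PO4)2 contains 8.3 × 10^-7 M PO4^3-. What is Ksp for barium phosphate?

Ksp ≈ 1.3 × 10^-30

Ba3(PO4)2(s) ⇌ 3 Ba^2+ + 2 PO4^3-
Stoichiometry gives [Ba^2+] = (3/2)[PO4^3-] = 1.25 × 10^-6 M.
Ksp = [Ba^2+]^3[PO4^3-]^2
Ksp = (1.25 × 10^-6)^3 × (8.3 x 10^-7)^2 = 1.3 x 10^-30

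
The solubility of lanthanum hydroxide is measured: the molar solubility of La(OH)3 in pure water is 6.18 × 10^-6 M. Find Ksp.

Ksp ≈ 3.94 × 10^-20

La(OH)3(s) ⇌ La^3+(aq) + 3 OH^-(aq)
If s mol/L of La(OH)3 dissolves, [La^3+] = s and [OH^-] = 3s.
Ksp = [La^3+][OH^-]^3
Substituting: Ksp = s(3s)^3 = 27s^4
With s = 6.18 x 10^-6: Ksp = 3.94 x 10^-20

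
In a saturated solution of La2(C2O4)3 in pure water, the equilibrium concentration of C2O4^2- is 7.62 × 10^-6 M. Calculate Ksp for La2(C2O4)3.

La2(C2O4)3(s) <=> 2 La^3+ + 3 C2O4^2-
Stoichiometry gives [La^3+] = (2/3)[C2O4^2-] = 5.080 × 10^-6 M.
Ksp = [La^3+]^2[C2O4^2-]^3
Ksp = (5.080 x 10^-6)^2 × (7.62 x 10^-6)^3 = 1.14 × 10^-26

Ksp ≈ 1.14 x 10^-26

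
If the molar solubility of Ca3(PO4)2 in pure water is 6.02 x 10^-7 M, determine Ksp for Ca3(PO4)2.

Ca3(PO4)2(s) ⇌ 3 Ca^2+(aq) + 2 PO4^3-(aq)
If s mol/L of Ca3(PO4)2 dissolves, [Ca^2+] = 3s and [PO4^3-] = 2s.
Ksp = [Ca^2+]^3[PO4^3-]^2
Ksp = (3s)^3(2s)^2 = 108s^5
With s = 6.02 × 10^-7: Ksp = 8.54 × 10^-30

Ksp ≈ 8.54 x 10^-30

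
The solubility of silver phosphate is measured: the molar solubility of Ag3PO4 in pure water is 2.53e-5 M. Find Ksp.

Ag3PO4(s) <=> 3 Ag^+ + PO4^3-
With molar solubility s: [Ag^+] = 3s, [PO4^3-] = s.
Ksp = [Ag^+]^3[PO4^3-]
Substituting: Ksp = (3s)^3s = 27s^4
Ksp = 27 × (2.53 × 10^-5)^4 = 1.11 x 10^-17

1.11 x 10^-17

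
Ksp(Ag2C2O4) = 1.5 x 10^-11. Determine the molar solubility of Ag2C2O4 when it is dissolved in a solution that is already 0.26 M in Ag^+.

s ≈ 2.2 × 10^-10 M

Ag2C2O4(s) ⇌ 2 Ag^+(aq) + C2O4^2-(aq)
Ksp = [Ag^+]^2[C2O4^2-]
Let s = moles of Ag2C2O4 that dissolve per litre. [Ag^+] = 0.26 + 2s ≈ 0.26, [C2O4^2-] = s (Ksp is small, so little additional dissolves).
Ksp ≈ (0.26)^2 × s
s = 2.2 x 10^-10 M
Check: 2s = 4.4 × 10^-10 ≪ 0.26, so the approximation is valid.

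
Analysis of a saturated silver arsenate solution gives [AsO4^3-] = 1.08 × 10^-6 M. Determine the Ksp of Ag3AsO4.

3.67e-23

Ag3AsO4(s) <=> 3 Ag^+ + AsO4^3-
Stoichiometry gives [Ag^+] = (3/1)[AsO4^3-] = 3.240 × 10^-6 M.
Ksp = [Ag^+]^3[AsO4^3-]
Ksp = (3.240 × 10^-6)^3 × 1.08 × 10^-6 = 3.67 × 10^-23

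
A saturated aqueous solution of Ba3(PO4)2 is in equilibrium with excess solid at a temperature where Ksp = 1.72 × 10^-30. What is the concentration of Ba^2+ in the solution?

[Ba^2+] = 1.31 × 10^-6 M

Ba3(PO4)2(s) <=> 3 Ba^2+(aq) + 2 PO4^3-(aq)
Ksp = [Ba^2+]^3[PO4^3-]^2
For each mole of Ba3(PO4)2 that dissolves: [Ba^2+] = 3s, [PO4^3-] = 2s.
So Ksp = (3s)^3 × (2s)^2 = 108s^5
s = (1.72 × 10^-30 / 108)^(1/5) = 4.369 × 10^-7 M
[Ba^2+] = 3s = 1.31 × 10^-6 M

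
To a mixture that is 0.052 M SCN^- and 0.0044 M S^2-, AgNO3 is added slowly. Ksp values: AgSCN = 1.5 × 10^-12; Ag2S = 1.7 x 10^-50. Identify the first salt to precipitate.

Precipitation of each salt starts when its ion product equals its Ksp.
For AgSCN: 1.5 × 10^-12 = 0.052 × [Ag^+]  ⇒  [Ag^+] = 2.9 × 10^-11 M.
For Ag2S: 1.7 x 10^-50 = 0.0044 × [Ag^+]^2  ⇒  [Ag^+] = 2.0 × 10^-24 M.
The salt with the lower threshold [Ag^+] precipitates first: Ag2S.

Ag2S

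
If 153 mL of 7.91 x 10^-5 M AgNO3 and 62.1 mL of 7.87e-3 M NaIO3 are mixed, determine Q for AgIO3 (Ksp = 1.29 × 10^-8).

Total volume = 153 + 62.1 = 215.1 mL.
[Ag^+] = 7.91 × 10^-5 × (153/215.1) = 5.626 × 10^-5 M
[IO3^-] = 7.87 x 10^-3 × (62.1/215.1) = 2.272 × 10^-3 M
AgIO3(s) <=> Ag^+(aq) + IO3^-(aq), so Q = [Ag^+][IO3^-]
Q = (5.626 x 10^-5)(2.272 × 10^-3) = 1.28 × 10^-7
Q > Ksp, so AgIO3 will precipitate.

1.28 × 10^-7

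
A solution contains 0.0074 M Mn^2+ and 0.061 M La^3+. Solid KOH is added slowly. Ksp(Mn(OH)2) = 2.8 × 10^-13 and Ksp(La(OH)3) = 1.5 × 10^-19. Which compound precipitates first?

La(OH)3

Precipitation of each salt starts when its ion product equals its Ksp.
For Mn(OH)2: 2.8 × 10^-13 = 0.0074 × [OH^-]^2  ⇒  [OH^-] = 6.2 × 10^-6 M.
For La(OH)3: 1.5 × 10^-19 = 0.061 × [OH^-]^3  ⇒  [OH^-] = 1.3 × 10^-6 M.
The salt with the lower threshold [OH^-] precipitates first: La(OH)3.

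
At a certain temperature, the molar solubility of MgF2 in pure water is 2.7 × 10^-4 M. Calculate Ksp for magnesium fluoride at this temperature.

7.9e-11

MgF2(s) ⇌ Mg^2+ + 2 F^-
If s mol/L of MgF2 dissolves, [Mg^2+] = s and [F^-] = 2s.
Ksp = [Mg^2+][F^-]^2
Substituting: Ksp = s(2s)^2 = 4s^3
With s = 2.7 x 10^-4: Ksp = 7.9 × 10^-11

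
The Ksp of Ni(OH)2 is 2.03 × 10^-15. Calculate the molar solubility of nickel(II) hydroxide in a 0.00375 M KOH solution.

s = 1.44 × 10^-10 M

Ni(OH)2(s) ⇌ Ni^2+ + 2 OH^-
Ksp = [Ni^2+][OH^-]^2
If s mol/L dissolves here, [Ni^2+] = s, [OH^-] = 0.00375 + 2s ≈ 0.00375 (Ksp is small, so little additional dissolves).
Ksp ≈ s × (0.00375)^2
s = 1.44 × 10^-10 M
Check: 2s = 2.9 × 10^-10 ≪ 0.00375, so the approximation is valid.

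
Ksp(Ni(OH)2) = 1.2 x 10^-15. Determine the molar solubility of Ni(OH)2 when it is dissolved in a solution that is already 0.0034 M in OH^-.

Ni(OH)2(s) ⇌ Ni^2+ + 2 OH^-
Ksp = [Ni^2+][OH^-]^2
Let s be the molar solubility in this solution. [Ni^2+] = s, [OH^-] = 0.0034 + 2s ≈ 0.0034 (common-ion effect: OH^- is already 0.0034 M).
Ksp ≈ s × (0.0034)^2
s = 1.0 x 10^-10 M
Check: 2s = 2.1 × 10^-10 ≪ 0.0034, so the approximation is valid.

s ≈ 1.0e-10 M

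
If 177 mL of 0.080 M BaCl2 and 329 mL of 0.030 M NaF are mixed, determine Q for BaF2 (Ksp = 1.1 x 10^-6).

Total volume = 177 + 329 = 506 mL.
[Ba^2+] = 8.0 x 10^-2 × (177/506) = 2.80 x 10^-2 M
[F^-] = 3.0 × 10^-2 × (329/506) = 1.95 x 10^-2 M
BaF2(s) ⇌ Ba^2+ + 2 F^-, so Q = [Ba^2+][F^-]^2
Q = (2.80 x 10^-2)(1.95 × 10^-2)^2 = 1.1 × 10^-5
Q > Ksp, so BaF2 will precipitate.

Q ≈ 1.1e-5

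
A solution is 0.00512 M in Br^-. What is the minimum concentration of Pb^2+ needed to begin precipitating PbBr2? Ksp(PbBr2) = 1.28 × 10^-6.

0.0488 M

PbBr2(s) <=> Pb^2+ + 2 Br^-
Ksp = [Pb^2+][Br^-]^2
Precipitation begins when Q = Ksp. With [Br^-] = 0.00512 M:
1.28 × 10^-6 = (0.00512)^2 × [Pb^2+]
[Pb^2+] = (1.28 × 10^-6 / 2.621 × 10^-5) = 4.88 × 10^-2 M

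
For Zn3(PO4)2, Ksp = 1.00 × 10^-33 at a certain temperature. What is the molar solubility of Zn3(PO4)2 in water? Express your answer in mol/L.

s = 9.85 x 10^-8 M

Zn3(PO4)2(s) ⇌ 3 Zn^2+(aq) + 2 PO4^3-(aq)
Ksp = [Zn^2+]^3[PO4^3-]^2
For each mole of Zn3(PO4)2 that dissolves: [Zn^2+] = 3s, [PO4^3-] = 2s.
So Ksp = (3s)^3 × (2s)^2 = 108s^5
s^5 = 1.00 × 10^-33 / 108, so s = 9.85 × 10^-8 M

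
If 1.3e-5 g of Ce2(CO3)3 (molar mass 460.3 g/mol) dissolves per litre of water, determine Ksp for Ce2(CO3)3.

1.9 × 10^-36

Molar solubility s = (1.3 × 10^-5 g/L) / (460.3 g/mol) = 2.82 × 10^-8 M.
Ce2(CO3)3(s) ⇌ 2 Ce^3+ + 3 CO3^2-
Let s = molar solubility. Then [Ce^3+] = 2s and [CO3^2-] = 3s.
Ksp = [Ce^3+]^2[CO3^2-]^3
Substituting: Ksp = (2s)^2(3s)^3 = 108s^5
Ksp = 108 × (2.82 x 10^-8)^5 = 1.9 × 10^-36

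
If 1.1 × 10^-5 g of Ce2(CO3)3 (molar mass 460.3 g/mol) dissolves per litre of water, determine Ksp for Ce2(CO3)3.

Ksp = 8.4 × 10^-37

Molar solubility s = (1.1 × 10^-5 g/L) / (460.3 g/mol) = 2.39 × 10^-8 M.
Ce2(CO3)3(s) ⇌ 2 Ce^3+(aq) + 3 CO3^2-(aq)
If s mol/L of Ce2(CO3)3 dissolves, [Ce^3+] = 2s and [CO3^2-] = 3s.
Ksp = [Ce^3+]^2[CO3^2-]^3
Ksp = (2s)^2(3s)^3 = 108s^5
With s = 2.39 × 10^-8: Ksp = 8.4 × 10^-37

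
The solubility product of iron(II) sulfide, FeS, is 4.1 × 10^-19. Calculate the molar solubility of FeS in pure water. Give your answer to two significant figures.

6.4 x 10^-10 M

FeS(s) <=> Fe^2+ + S^2-
Ksp = [Fe^2+][S^2-]
Let s = molar solubility. Then [Fe^2+] = s and [S^2-] = s.
Ksp = s × s = s^2
s = (4.1 × 10^-19)^(1/2) = 6.4 x 10^-10 M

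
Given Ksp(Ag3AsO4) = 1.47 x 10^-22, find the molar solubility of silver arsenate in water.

s = 1.53 × 10^-6 M

Ag3AsO4(s) ⇌ 3 Ag^+ + AsO4^3-
Ksp = [Ag^+]^3[AsO4^3-]
Let s = molar solubility. Then [Ag^+] = 3s and [AsO4^3-] = s.
So Ksp = (3s)^3 × s = 27s^4
Solving, s = (1.47 x 10^-22/27)^(1/4) = 1.53 × 10^-6 M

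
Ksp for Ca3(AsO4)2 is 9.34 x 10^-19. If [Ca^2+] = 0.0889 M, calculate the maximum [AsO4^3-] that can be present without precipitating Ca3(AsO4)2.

Ca3(AsO4)2(s) ⇌ 3 Ca^2+ + 2 AsO4^3-
Ksp = [Ca^2+]^3[AsO4^3-]^2
Precipitation begins when Q = Ksp. With [Ca^2+] = 0.0889 M:
9.34 x 10^-19 = (0.0889)^3 × [AsO4^3-]^2
[AsO4^3-] = (9.34 x 10^-19 / 7.026 × 10^-4)^(1/2) = 3.65 × 10^-8 M

[AsO4^3-] = 3.65 × 10^-8 M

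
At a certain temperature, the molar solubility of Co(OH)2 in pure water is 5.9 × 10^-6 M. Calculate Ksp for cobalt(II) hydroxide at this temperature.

Ksp ≈ 8.2 × 10^-16

Co(OH)2(s) ⇌ Co^2+ + 2 OH^-
If s mol/L of Co(OH)2 dissolves, [Co^2+] = s and [OH^-] = 2s.
Ksp = [Co^2+][OH^-]^2
Ksp = s(2s)^2 = 4s^3
Ksp = 4 × (5.9 × 10^-6)^3 = 8.2 × 10^-16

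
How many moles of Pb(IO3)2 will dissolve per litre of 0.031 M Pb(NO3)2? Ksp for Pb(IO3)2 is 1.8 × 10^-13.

s = 1.2 × 10^-6 M

Pb(IO3)2(s) ⇌ Pb^2+(aq) + 2 IO3^-(aq)
Ksp = [Pb^2+][IO3^-]^2
Let s be the molar solubility in this solution. [Pb^2+] = 0.031 + s ≈ 0.031, [IO3^-] = 2s (Ksp is small, so little additional dissolves).
Ksp ≈ 0.031 × (2s)^2
s = 1.2 × 10^-6 M
Check: s = 1.2 × 10^-6 ≪ 0.031, so the approximation is valid.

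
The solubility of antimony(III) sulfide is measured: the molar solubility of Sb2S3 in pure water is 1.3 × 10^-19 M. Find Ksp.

Ksp ≈ 4.0e-93

Sb2S3(s) ⇌ 2 Sb^3+ + 3 S^2-
Let s = molar solubility. Then [Sb^3+] = 2s and [S^2-] = 3s.
Ksp = [Sb^3+]^2[S^2-]^3
Ksp = (2s)^2(3s)^3 = 108s^5
Ksp = 108 × (1.3 × 10^-19)^5 = 4.0 x 10^-93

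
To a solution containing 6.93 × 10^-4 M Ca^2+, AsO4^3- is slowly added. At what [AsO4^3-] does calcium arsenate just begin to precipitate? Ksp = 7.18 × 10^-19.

Ca3(AsO4)2(s) <=> 3 Ca^2+(aq) + 2 AsO4^3-(aq)
Ksp = [Ca^2+]^3[AsO4^3-]^2
Precipitation begins when Q = Ksp. With [Ca^2+] = 6.93 × 10^-4 M:
7.18 × 10^-19 = (6.93 × 10^-4)^3 × [AsO4^3-]^2
[AsO4^3-] = (7.18 × 10^-19 / 3.328 × 10^-10)^(1/2) = 4.64 × 10^-5 M

[AsO4^3-] = 4.64 × 10^-5 M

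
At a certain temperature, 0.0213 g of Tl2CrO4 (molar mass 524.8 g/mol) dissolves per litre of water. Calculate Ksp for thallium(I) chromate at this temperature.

Molar solubility s = (2.13 × 10^-2 g/L) / (524.8 g/mol) = 4.059 × 10^-5 M.
Tl2CrO4(s) ⇌ 2 Tl^+ + CrO4^2-
With molar solubility s: [Tl^+] = 2s, [CrO4^2-] = s.
Ksp = [Tl^+]^2[CrO4^2-]
Ksp = (2s)^2s = 4s^3
Ksp = 4 × (4.059 × 10^-5)^3 = 2.67 x 10^-13

Ksp = 2.67 × 10^-13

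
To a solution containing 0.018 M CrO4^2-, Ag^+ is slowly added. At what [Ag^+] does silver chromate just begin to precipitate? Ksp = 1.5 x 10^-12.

[Ag^+] = 9.1 × 10^-6 M

Ag2CrO4(s) ⇌ 2 Ag^+(aq) + CrO4^2-(aq)
Ksp = [Ag^+]^2[CrO4^2-]
Precipitation begins when Q = Ksp. With [CrO4^2-] = 0.018 M:
1.5 x 10^-12 = (0.018) × [Ag^+]^2
[Ag^+] = (1.5 x 10^-12 / 1.8 × 10^-2)^(1/2) = 9.1 × 10^-6 M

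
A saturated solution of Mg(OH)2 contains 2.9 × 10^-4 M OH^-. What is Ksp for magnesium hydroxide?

Ksp ≈ 1.2 x 10^-11

Mg(OH)2(s) ⇌ Mg^2+(aq) + 2 OH^-(aq)
Stoichiometry gives [Mg^2+] = (1/2)[OH^-] = 1.45 × 10^-4 M.
Ksp = [Mg^2+][OH^-]^2
Ksp = 1.45 x 10^-4 × (2.9 x 10^-4)^2 = 1.2 x 10^-11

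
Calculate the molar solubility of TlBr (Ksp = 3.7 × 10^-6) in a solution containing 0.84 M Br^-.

TlBr(s) ⇌ Tl^+(aq) + Br^-(aq)
Ksp = [Tl^+][Br^-]
Let s be the molar solubility in this solution. [Tl^+] = s, [Br^-] = 0.84 + s ≈ 0.84 (since the Br^- already present dominates).
Ksp ≈ s × 0.84
s = 4.4 × 10^-6 M
Check: s = 4.4 × 10^-6 ≪ 0.84, so the approximation is valid.

4.4e-6 M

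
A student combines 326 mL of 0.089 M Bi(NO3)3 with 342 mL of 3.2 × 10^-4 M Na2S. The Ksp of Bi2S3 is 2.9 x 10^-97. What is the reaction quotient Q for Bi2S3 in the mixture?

Total volume = 326 + 342 = 668 mL.
[Bi^3+] = 8.9 x 10^-2 × (326/668) = 4.34 × 10^-2 M
[S^2-] = 3.2 x 10^-4 × (342/668) = 1.64 × 10^-4 M
Bi2S3(s) <=> 2 Bi^3+(aq) + 3 S^2-(aq), so Q = [Bi^3+]^2[S^2-]^3
Q = (4.34 × 10^-2)^2(1.64 x 10^-4)^3 = 8.3 x 10^-15
Q > Ksp, so Bi2S3 will precipitate.

8.3 x 10^-15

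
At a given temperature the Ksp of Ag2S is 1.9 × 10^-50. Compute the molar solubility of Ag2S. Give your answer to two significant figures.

Ag2S(s) ⇌ 2 Ag^+ + S^2-
Ksp = [Ag^+]^2[S^2-]
Let s = molar solubility. Then [Ag^+] = 2s and [S^2-] = s.
Substituting: Ksp = (2s)^2s = 4s^3
Solving, s = (1.9 × 10^-50/4)^(1/3) = 1.7 x 10^-17 M

s = 1.7 × 10^-17 M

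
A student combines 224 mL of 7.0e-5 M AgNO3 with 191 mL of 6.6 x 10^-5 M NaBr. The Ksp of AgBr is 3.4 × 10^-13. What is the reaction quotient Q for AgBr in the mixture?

Total volume = 224 + 191 = 415 mL.
[Ag^+] = 7.0 × 10^-5 × (224/415) = 3.78 × 10^-5 M
[Br^-] = 6.6 × 10^-5 × (191/415) = 3.04 × 10^-5 M
AgBr(s) <=> Ag^+ + Br^-, so Q = [Ag^+][Br^-]
Q = (3.78 x 10^-5)(3.04 × 10^-5) = 1.1 x 10^-9
Q > Ksp, so AgBr will precipitate.

Q = 1.1e-9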